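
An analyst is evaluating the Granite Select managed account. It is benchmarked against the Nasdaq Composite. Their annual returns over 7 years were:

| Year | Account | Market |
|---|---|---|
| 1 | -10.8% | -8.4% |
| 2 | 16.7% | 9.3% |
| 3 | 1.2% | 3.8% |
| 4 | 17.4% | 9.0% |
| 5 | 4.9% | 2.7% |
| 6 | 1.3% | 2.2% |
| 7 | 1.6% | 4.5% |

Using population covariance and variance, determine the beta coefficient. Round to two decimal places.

1.55

r̄p = 4.6143%,  r̄m = 3.3000%
Cov = Σ(rp − r̄p)(rm − r̄m) / 7 = 46.2700
Var(rm) = Σ(rm − r̄m)² / 7 = 29.8057
β = Cov / Var = 46.2700 / 29.8057 = 1.5524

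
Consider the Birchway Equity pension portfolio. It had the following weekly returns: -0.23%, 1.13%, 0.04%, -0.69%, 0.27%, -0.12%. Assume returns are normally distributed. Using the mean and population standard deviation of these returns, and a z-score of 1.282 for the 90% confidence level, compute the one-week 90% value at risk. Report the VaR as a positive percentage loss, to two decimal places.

μ = (-0.23 + 1.13 + 0.04 − 0.69 + 0.27 − 0.12) / 6 = 0.400 / 6 = 0.0667%
Σ(r − μ)² = (-0.23 − 0.0667)² + (1.13 − 0.0667)² + (0.04 − 0.0667)² + … = 1.8681
σ = √[1.8681 / 6] = 0.5580%
VaR = −(μ − z·σ) = −(0.0667 − 1.282 × 0.5580) = −(-0.6487) = 0.6487%

0.65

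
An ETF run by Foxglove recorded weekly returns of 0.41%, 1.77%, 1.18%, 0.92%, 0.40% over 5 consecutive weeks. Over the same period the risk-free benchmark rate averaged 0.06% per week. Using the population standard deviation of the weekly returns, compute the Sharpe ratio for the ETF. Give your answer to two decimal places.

1.71

μ = (0.41 + 1.77 + 1.18 + 0.92 + 0.4) / 5 = 4.680 / 5 = 0.9360%
Σ(r − μ)² = (0.41 − 0.9360)² + (1.77 − 0.9360)² + (1.18 − 0.9360)² + … = 1.3193
population σ = √(1.3193 / 5) = √0.2639 = 0.5137%
Sharpe = (μ − rf) / σ = (0.9360 − 0.06) / 0.5137 = 0.8760 / 0.5137 = 1.7053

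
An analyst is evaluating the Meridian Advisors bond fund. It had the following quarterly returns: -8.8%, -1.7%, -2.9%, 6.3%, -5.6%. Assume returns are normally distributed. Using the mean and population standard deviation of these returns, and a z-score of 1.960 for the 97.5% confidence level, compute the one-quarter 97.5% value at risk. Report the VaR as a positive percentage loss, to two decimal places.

12.44

Mean return μ = -12.70 / 5 = -2.5400%
Σ(r − μ)² = 127.5320; population σ = √(127.5320/5) = 5.0504%
VaR = −(μ − z·σ) = −(-2.5400 − 1.960 × 5.0504) = −(-12.4388) = 12.4388%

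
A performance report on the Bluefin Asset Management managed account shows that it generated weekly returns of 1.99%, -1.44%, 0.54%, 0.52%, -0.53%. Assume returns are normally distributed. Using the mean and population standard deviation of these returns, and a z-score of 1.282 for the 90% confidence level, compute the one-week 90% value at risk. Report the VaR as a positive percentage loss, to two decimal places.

1.26

r̄ = (1.99 − 1.44 + 0.54 + 0.52 − 0.53) / 5 = 0.2160%
Population std dev = √[6.6433 / 5] = 1.1527%
VaR = −(r̄ − z·σ) = −(0.2160 − 1.282 × 1.1527) = −(-1.2618) = 1.2618%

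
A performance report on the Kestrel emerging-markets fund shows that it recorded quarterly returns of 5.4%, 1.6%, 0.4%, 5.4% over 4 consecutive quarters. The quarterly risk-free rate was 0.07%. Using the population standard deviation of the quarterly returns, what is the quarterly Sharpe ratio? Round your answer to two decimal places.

μ = (5.4 + 1.6 + 0.4 + 5.4) / 4 = 3.2000%
Σ(r − μ)² = (5.4 − 3.2000)² + (1.6 − 3.2000)² + … = 20.0800
σ = √[20.0800 / 4] = 2.2405%
Sharpe = (μ − rf) / σ = (3.2000 − 0.07) / 2.2405 = 3.1300 / 2.2405 = 1.3970

1.40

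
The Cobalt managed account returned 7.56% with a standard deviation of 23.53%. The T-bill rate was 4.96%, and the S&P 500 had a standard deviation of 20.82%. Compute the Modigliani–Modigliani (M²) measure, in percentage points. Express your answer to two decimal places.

Sharpe = (Rp − Rf) / σp = (7.56% − 4.96%) / 23.53% = 0.1105
M² = Rf + Sharpe × σm = 4.96% + 0.1105 × 20.82% = 7.2606%

7.26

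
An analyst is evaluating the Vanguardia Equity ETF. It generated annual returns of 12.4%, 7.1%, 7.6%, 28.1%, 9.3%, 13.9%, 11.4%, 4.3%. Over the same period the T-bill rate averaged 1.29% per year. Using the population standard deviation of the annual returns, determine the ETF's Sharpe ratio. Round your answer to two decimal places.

μ = (12.4 + 7.1 + 7.6 + 28.1 + 9.3 + 13.9 + 11.4 + 4.3) / 8 = 94.10 / 8 = 11.7625%
Σ(r − μ)² = (12.4 − 11.7625)² + (7.1 − 11.7625)² + (7.6 − 11.7625)² + … = 372.8388
σ = √[372.8388 / 8] = 6.8268%
Sharpe = (μ − rf) / σ = (11.7625 − 1.29) / 6.8268 = 10.4725 / 6.8268 = 1.5340

1.53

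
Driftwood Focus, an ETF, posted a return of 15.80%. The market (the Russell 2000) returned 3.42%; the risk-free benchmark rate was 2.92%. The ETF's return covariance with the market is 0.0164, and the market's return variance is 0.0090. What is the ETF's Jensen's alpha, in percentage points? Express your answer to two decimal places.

11.97

β = Cov / Var = 0.0164 / 0.0090 = 1.8222
E[R] = Rf + β(Rm − Rf) = 2.92% + 1.8222 × (3.42% − 2.92%) = 3.8311%
α = Rp − E[R] = 15.80% − 3.8311% = 11.9689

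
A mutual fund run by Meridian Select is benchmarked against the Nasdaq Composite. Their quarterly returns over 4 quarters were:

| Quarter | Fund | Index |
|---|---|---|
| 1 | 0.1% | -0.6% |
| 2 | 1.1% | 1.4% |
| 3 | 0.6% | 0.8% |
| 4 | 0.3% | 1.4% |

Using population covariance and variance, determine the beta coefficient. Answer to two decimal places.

r̄p = 0.5250%,  r̄m = 0.7500%
Cov = Σ(rp − r̄p)(rm − r̄m) / 4 = 0.2013
Var(rm) = Σ(rm − r̄m)² / 4 = 0.6675
β = Cov / Var = 0.2013 / 0.6675 = 0.3016

0.30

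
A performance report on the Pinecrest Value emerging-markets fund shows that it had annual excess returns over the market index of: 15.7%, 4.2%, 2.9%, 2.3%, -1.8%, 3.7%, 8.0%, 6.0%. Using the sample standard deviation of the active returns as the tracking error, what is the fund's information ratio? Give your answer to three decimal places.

r̄ = (15.7 + 4.2 + 2.9 + 2.3 − 1.8 + 3.7 + 8 + 6) / 8 = 5.1250%
Σ(r − r̄)² = 184.6350; sample σ = √(184.6350/7) = 5.1358%
IR = r̄ / tracking error = 5.1250 / 5.1358 = 0.9979

0.998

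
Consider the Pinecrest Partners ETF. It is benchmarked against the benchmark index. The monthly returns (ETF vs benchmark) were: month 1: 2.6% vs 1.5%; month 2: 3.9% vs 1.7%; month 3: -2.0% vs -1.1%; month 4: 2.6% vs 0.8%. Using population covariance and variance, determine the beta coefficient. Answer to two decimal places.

1.98

r̄p = 1.7750%,  r̄m = 0.7250%
Cov = Σ(rp − r̄p)(rm − r̄m) / 4 = 2.4156
Var(rm) = Σ(rm − r̄m)² / 4 = 1.2219
β = Cov / Var = 2.4156 / 1.2219 = 1.9769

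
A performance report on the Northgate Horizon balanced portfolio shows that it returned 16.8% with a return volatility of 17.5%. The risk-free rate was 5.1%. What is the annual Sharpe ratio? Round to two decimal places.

0.67

Sharpe = (Rp − Rf) / σp = (16.8% − 5.1%) / 17.5% = 11.70% / 17.5% = 0.6686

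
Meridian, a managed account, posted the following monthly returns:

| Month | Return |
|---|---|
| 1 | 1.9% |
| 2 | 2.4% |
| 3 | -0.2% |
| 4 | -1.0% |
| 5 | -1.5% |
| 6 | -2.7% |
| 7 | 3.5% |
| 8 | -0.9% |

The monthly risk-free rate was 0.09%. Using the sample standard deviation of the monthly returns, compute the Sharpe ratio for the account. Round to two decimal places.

0.05

Mean return r̄ = 1.50 / 8 = 0.1875%
Σ(r − r̄)² = (1.9 − 0.1875)² + (2.4 − 0.1875)² + … = 32.7288
sample σ = √(32.7288 / 7) = √4.6755 = 2.1623%
Sharpe = (r̄ − rf) / σ = (0.1875 − 0.09) / 2.1623 = 0.0975 / 2.1623 = 0.0451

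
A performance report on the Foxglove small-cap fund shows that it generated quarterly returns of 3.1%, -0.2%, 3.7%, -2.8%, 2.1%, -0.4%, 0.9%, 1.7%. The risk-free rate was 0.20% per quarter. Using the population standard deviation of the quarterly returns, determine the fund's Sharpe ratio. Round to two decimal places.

0.41

μ = (3.1 − 0.2 + 3.7 − 2.8 + 2.1 − 0.4 + 0.9 + 1.7) / 8 = 1.0125%
Σ(r − μ)² = (3.1 − 1.0125)² + (-0.2 − 1.0125)² + … = 31.2488
σ = √[31.2488 / 8] = 1.9764%
Sharpe = (μ − rf) / σ = (1.0125 − 0.2) / 1.9764 = 0.8125 / 1.9764 = 0.4111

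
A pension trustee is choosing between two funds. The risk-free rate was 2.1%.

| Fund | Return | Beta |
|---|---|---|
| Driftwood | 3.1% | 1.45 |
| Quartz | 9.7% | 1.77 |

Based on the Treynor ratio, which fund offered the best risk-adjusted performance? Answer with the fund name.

Quartz

Driftwood: Treynor = (3.1% − 2.1%) / 1.45 = 0.690
Quartz: Treynor = (9.7% − 2.1%) / 1.77 = 4.294
Highest: Quartz (4.294).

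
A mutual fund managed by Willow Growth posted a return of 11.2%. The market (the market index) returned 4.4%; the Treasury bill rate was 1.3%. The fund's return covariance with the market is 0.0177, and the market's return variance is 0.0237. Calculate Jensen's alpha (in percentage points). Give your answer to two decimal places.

7.58

β = Cov / Var = 0.0177 / 0.0237 = 0.7468
E[R] = Rf + β(Rm − Rf) = 1.3% + 0.7468 × (4.4% − 1.3%) = 3.6151%
α = Rp − E[R] = 11.2% − 3.6151% = 7.5849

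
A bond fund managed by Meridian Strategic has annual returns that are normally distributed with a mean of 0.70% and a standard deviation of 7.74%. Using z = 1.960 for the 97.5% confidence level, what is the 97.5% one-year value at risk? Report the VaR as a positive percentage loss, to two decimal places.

14.47

VaR (as % loss) = −(μ − z·σ) = −(0.70% − 1.960 × 7.74%) = −(-14.4704%) = 14.4704%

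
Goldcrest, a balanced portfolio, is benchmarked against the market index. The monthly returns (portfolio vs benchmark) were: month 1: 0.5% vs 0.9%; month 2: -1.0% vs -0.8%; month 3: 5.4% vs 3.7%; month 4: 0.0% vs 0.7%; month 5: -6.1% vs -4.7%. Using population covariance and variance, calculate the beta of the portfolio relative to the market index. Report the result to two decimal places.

1.32

r̄p = -0.2400%,  r̄m = -0.0400%
Cov = Σ(rp − r̄p)(rm − r̄m) / 5 = 9.9704
Var(rm) = Σ(rm − r̄m)² / 5 = 7.5424
β = Cov / Var = 9.9704 / 7.5424 = 1.3219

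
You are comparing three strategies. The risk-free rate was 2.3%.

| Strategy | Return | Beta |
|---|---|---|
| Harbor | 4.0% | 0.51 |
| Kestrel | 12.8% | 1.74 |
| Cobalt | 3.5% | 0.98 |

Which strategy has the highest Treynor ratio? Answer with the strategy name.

Harbor: Treynor = (4.0% − 2.3%) / 0.51 = 3.333
Kestrel: Treynor = (12.8% − 2.3%) / 1.74 = 6.034
Cobalt: Treynor = (3.5% − 2.3%) / 0.98 = 1.224
Highest: Kestrel (6.034).

Kestrel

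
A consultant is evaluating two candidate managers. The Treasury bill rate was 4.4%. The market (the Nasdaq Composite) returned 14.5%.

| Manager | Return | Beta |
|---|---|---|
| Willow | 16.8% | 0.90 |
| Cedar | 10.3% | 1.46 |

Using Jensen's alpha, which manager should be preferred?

Willow

Willow: α = 16.8% − [4.4% + 0.90 × (14.5% − 4.4%)] = 3.310
Cedar: α = 10.3% − [4.4% + 1.46 × (14.5% − 4.4%)] = -8.846
Highest: Willow (3.310).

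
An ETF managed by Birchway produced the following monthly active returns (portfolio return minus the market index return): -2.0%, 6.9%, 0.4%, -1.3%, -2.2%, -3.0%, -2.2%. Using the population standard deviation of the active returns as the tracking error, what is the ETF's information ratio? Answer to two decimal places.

-0.15

μ = (-2 + 6.9 + 0.4 − 1.3 − 2.2 − 3 − 2.2) / 7 = -0.4857%
Σ(r − μ)² = 70.4886; population σ = √(70.4886/7) = 3.1733%
IR = μ / tracking error = -0.4857 / 3.1733 = -0.1531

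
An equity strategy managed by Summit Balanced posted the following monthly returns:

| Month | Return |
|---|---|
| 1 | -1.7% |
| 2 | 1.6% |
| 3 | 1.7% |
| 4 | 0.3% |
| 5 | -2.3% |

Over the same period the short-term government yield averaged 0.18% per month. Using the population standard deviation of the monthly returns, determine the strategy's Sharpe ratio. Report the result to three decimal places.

r̄ = (-1.7 + 1.6 + 1.7 + 0.3 − 2.3) / 5 = -0.40 / 5 = -0.0800%
Population std dev = √[13.6880 / 5] = 1.6546%
Sharpe = (r̄ − rf) / σ = (-0.0800 − 0.18) / 1.6546 = -0.2600 / 1.6546 = -0.1571

-0.157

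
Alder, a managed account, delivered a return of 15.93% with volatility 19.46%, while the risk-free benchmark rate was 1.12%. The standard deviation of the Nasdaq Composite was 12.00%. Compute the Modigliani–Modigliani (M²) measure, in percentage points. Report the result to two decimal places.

Sharpe = (Rp − Rf) / σp = (15.93% − 1.12%) / 19.46% = 0.7610
M² = Rf + Sharpe × σm = 1.12% + 0.7610 × 12.00% = 10.2520%

10.25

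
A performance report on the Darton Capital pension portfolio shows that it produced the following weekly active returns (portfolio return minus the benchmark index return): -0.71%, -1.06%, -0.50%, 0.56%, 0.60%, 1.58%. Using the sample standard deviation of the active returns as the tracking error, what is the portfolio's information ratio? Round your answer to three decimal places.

r̄ = (-0.71 − 1.06 − 0.5 + 0.56 + 0.6 + 1.58) / 6 = 0.0783%
Σ(r − r̄)² = (-0.71 − 0.0783)² + (-1.06 − 0.0783)² + (-0.5 − 0.0783)² + … = 5.0109
sample σ = √(5.0109 / 5) = √1.0022 = 1.0011%
IR = r̄ / tracking error = 0.0783 / 1.0011 = 0.0782

0.078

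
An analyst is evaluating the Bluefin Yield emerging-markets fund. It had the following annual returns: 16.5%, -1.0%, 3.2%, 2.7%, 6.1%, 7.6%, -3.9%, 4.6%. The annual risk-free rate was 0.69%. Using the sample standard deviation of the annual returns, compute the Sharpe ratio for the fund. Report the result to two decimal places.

r̄ = (16.5 − 1 + 3.2 + 2.7 + 6.1 + 7.6 − 3.9 + 4.6) / 8 = 35.80 / 8 = 4.4750%
Sample std dev = √[261.9150 / 7] = 6.1169%
Sharpe = (r̄ − rf) / σ = (4.4750 − 0.69) / 6.1169 = 3.7850 / 6.1169 = 0.6188

0.62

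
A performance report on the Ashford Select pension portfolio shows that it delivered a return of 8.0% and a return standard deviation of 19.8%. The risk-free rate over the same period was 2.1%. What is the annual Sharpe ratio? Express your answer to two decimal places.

Sharpe = (Rp − Rf) / σp = (8.0% − 2.1%) / 19.8% = 5.90% / 19.8% = 0.2980

0.30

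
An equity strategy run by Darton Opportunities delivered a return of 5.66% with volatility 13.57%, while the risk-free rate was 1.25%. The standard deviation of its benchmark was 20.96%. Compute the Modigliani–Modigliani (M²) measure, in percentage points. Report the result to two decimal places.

Sharpe = (Rp − Rf) / σp = (5.66% − 1.25%) / 13.57% = 0.3250
M² = Rf + Sharpe × σm = 1.25% + 0.3250 × 20.96% = 8.0620%

8.06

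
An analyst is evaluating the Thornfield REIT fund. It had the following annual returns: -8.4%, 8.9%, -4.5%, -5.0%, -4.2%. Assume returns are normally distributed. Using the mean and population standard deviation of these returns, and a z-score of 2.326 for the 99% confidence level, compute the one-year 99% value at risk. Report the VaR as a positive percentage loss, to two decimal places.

16.51

r̄ = (-8.4 + 8.9 − 4.5 − 5 − 4.2) / 5 = -13.20 / 5 = -2.6400%
Σ(r − r̄)² = (-8.4 − (-2.6400))² + (8.9 − (-2.6400))² + … = 177.8120
σ = √[177.8120 / 5] = 5.9634%
VaR = −(r̄ − z·σ) = −(-2.6400 − 2.326 × 5.9634) = −(-16.5109) = 16.5109%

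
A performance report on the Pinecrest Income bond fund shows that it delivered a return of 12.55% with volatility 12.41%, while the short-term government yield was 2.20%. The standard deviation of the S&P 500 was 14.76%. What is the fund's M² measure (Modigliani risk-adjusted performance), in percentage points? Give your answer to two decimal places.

14.51

Sharpe = (Rp − Rf) / σp = (12.55% − 2.20%) / 12.41% = 0.8340
M² = Rf + Sharpe × σm = 2.20% + 0.8340 × 14.76% = 14.5098%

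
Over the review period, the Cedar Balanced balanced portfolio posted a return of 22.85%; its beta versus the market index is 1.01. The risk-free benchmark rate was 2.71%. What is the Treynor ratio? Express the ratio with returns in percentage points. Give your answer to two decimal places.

Treynor = (Rp − Rf) / β = (22.85% − 2.71%) / 1.01 = 20.14 / 1.01 = 19.9406

19.94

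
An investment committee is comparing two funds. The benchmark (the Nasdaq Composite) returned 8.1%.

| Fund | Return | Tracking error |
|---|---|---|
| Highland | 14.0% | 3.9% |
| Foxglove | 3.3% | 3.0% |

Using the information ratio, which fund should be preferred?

Highland: IR = (14.0% − 8.1%) / 3.9% = 1.513
Foxglove: IR = (3.3% − 8.1%) / 3.0% = -1.600
Highest: Highland (1.513).

Highland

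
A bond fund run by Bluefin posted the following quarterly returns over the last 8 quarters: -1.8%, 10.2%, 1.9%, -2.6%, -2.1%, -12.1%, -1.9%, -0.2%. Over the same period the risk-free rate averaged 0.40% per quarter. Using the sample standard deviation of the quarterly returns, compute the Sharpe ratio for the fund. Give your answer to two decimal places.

r̄ = (-1.8 + 10.2 + 1.9 − 2.6 − 2.1 − 12.1 − 1.9 − 0.2) / 8 = -1.0750%
Sample std dev = √[262.8750 / 7] = 6.1281%
Sharpe = (r̄ − rf) / σ = (-1.0750 − 0.4) / 6.1281 = -1.4750 / 6.1281 = -0.2407

-0.24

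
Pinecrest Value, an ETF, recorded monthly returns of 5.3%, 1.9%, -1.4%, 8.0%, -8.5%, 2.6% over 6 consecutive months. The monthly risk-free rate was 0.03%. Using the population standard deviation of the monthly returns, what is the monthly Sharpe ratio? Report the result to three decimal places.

0.244

Mean return r̄ = 7.90 / 6 = 1.3167%
Σ(r − r̄)² = (5.3 − 1.3167)² + (1.9 − 1.3167)² + (-1.4 − 1.3167)² + … = 166.2683
population σ = √(166.2683 / 6) = √27.7114 = 5.2642%
Sharpe = (r̄ − rf) / σ = (1.3167 − 0.03) / 5.2642 = 1.2867 / 5.2642 = 0.2444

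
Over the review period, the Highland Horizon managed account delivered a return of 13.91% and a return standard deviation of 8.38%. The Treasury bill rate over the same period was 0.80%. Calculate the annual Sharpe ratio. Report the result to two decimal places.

1.56

Sharpe = (Rp − Rf) / σp = (13.91% − 0.80%) / 8.38% = 13.11% / 8.38% = 1.5644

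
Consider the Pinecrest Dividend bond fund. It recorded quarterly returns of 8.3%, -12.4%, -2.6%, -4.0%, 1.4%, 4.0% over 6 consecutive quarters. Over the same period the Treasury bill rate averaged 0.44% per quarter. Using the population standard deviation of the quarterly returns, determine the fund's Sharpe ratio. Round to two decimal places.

-0.20

Mean return μ = -5.30 / 6 = -0.8833%
Population std dev = √[258.6883 / 6] = 6.5662%
Sharpe = (μ − rf) / σ = (-0.8833 − 0.44) / 6.5662 = -1.3233 / 6.5662 = -0.2015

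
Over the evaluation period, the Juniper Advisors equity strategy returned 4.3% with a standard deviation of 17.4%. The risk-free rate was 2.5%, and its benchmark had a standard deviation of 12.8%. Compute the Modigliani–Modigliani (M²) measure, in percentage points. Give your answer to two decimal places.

Sharpe = (Rp − Rf) / σp = (4.3% − 2.5%) / 17.4% = 0.1034
M² = Rf + Sharpe × σm = 2.5% + 0.1034 × 12.8% = 3.8235%

3.82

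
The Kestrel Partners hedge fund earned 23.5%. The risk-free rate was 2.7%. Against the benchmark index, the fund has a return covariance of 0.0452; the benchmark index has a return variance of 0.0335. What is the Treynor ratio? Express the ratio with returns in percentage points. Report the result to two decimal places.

β = Cov / Var = 0.0452 / 0.0335 = 1.3493
Treynor = (Rp − Rf) / β = (23.5% − 2.7%) / 1.3493 = 20.80 / 1.3493 = 15.4154

15.42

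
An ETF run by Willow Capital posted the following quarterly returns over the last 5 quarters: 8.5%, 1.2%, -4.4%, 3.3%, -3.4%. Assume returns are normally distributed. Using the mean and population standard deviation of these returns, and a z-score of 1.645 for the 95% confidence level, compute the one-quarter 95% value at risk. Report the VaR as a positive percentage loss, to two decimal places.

Mean return μ = 5.20 / 5 = 1.0400%
Σ(r − μ)² = 110.0920; population σ = √(110.0920/5) = 4.6924%
VaR = −(μ − z·σ) = −(1.0400 − 1.645 × 4.6924) = −(-6.6790) = 6.6790%

6.68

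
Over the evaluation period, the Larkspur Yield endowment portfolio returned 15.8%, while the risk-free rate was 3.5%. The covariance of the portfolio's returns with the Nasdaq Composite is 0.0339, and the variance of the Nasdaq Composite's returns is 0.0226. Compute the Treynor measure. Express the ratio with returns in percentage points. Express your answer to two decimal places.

β = Cov / Var = 0.0339 / 0.0226 = 1.5000
Treynor = (Rp − Rf) / β = (15.8% − 3.5%) / 1.5000 = 12.30 / 1.5000 = 8.2000

8.20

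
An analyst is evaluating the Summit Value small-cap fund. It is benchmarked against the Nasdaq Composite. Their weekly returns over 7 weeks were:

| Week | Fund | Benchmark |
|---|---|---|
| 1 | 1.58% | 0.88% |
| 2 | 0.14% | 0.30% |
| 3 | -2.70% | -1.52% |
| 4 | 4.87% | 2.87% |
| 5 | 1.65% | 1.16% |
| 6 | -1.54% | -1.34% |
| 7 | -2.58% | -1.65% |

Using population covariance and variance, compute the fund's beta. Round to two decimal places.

r̄p = 0.2029%,  r̄m = 0.1000%
Cov = Σ(rp − r̄p)(rm − r̄m) / 7 = 3.9437
Var(rm) = Σ(rm − r̄m)² / 7 = 2.4579
β = Cov / Var = 3.9437 / 2.4579 = 1.6045

1.60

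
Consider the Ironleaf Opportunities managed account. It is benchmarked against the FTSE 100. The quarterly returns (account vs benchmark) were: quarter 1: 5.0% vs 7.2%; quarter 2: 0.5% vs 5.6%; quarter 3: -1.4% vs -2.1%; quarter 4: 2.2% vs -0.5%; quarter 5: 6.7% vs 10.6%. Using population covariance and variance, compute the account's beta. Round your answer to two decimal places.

r̄p = 2.6000%,  r̄m = 4.1600%
Cov = Σ(rp − r̄p)(rm − r̄m) / 5 = 11.5160
Var(rm) = Σ(rm − r̄m)² / 5 = 22.7384
β = Cov / Var = 11.5160 / 22.7384 = 0.5065

0.51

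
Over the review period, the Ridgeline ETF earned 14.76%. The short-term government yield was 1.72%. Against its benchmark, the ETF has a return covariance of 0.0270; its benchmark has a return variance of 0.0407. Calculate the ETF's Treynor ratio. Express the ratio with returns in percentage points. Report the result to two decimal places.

β = Cov / Var = 0.0270 / 0.0407 = 0.6634
Treynor = (Rp − Rf) / β = (14.76% − 1.72%) / 0.6634 = 13.04 / 0.6634 = 19.6563

19.66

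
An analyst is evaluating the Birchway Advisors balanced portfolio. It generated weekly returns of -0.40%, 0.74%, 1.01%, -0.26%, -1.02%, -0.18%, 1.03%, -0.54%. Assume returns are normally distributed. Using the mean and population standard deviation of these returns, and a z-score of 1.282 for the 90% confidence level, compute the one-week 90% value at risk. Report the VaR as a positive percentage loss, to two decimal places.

0.88

Mean return μ = 0.380 / 8 = 0.0475%
Population σ = √[Σ(r − μ)² / 8] = √[4.2026 / 8] = √0.5253 = 0.7248%
VaR = −(μ − z·σ) = −(0.0475 − 1.282 × 0.7248) = −(-0.8817) = 0.8817%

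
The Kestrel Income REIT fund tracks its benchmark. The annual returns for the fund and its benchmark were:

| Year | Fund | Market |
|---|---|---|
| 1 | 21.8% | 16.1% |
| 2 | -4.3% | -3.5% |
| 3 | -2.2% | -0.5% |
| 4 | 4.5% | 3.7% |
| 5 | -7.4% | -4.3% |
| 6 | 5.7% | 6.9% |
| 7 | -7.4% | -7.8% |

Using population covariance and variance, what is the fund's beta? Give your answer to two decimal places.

1.25

r̄p = 1.5286%,  r̄m = 1.5143%
Cov = Σ(rp − r̄p)(rm − r̄m) / 7 = 70.9210
Var(rm) = Σ(rm − r̄m)² / 7 = 56.6127
β = Cov / Var = 70.9210 / 56.6127 = 1.2527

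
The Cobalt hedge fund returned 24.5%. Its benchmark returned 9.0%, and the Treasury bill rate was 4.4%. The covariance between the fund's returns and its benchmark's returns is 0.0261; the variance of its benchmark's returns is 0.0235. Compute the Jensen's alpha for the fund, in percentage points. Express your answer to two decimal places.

14.99

β = Cov / Var = 0.0261 / 0.0235 = 1.1106
E[R] = Rf + β(Rm − Rf) = 4.4% + 1.1106 × (9.0% − 4.4%) = 9.5088%
α = Rp − E[R] = 24.5% − 9.5088% = 14.9912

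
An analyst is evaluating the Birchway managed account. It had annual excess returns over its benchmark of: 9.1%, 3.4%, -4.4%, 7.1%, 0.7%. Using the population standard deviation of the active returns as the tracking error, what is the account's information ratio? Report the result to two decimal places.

0.67

Mean return μ = 15.90 / 5 = 3.1800%
Population std dev = √[114.0680 / 5] = 4.7764%
IR = μ / tracking error = 3.1800 / 4.7764 = 0.6658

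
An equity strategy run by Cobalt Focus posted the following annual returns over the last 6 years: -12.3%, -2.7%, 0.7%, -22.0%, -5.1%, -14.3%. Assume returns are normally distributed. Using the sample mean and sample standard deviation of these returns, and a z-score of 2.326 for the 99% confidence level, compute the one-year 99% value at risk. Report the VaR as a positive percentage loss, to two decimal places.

r̄ = (-12.3 − 2.7 + 0.7 − 22 − 5.1 − 14.3) / 6 = -55.70 / 6 = -9.2833%
Sample std dev = √[356.4883 / 5] = 8.4438%
VaR = −(r̄ − z·σ) = −(-9.2833 − 2.326 × 8.4438) = −(-28.9236) = 28.9236%

28.92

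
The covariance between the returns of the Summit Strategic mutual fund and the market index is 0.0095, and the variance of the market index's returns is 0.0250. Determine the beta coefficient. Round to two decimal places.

β = Cov(Rp, Rm) / Var(Rm) = 0.0095 / 0.0250 = 0.3800

0.38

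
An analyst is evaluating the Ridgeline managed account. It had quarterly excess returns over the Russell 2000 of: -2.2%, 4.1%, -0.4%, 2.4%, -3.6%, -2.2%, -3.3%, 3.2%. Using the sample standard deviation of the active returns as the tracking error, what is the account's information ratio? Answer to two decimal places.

-0.08

r̄ = (-2.2 + 4.1 − 0.4 + 2.4 − 3.6 − 2.2 − 3.3 + 3.2) / 8 = -0.2500%
Σ(r − r̄)² = (-2.2 − (-0.2500))² + (4.1 − (-0.2500))² + (-0.4 − (-0.2500))² + … = 66.0000
σ = √[66.0000 / 7] = 3.0706%
IR = r̄ / tracking error = -0.2500 / 3.0706 = -0.0814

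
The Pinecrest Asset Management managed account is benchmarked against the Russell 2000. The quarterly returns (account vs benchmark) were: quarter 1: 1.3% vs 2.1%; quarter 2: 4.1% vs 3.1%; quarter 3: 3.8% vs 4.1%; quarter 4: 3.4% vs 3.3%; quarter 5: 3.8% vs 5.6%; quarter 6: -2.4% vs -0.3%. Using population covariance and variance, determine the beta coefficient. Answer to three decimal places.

1.137

r̄p = 2.3333%,  r̄m = 2.9833%
Cov = Σ(rp − r̄p)(rm − r̄m) / 6 = 3.7456
Var(rm) = Σ(rm − r̄m)² / 6 = 3.2947
β = Cov / Var = 3.7456 / 3.2947 = 1.1369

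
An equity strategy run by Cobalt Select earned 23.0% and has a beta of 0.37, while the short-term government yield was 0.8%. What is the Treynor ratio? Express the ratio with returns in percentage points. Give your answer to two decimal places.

Treynor = (Rp − Rf) / β = (23.0% − 0.8%) / 0.37 = 22.20 / 0.37 = 60.0000

60.00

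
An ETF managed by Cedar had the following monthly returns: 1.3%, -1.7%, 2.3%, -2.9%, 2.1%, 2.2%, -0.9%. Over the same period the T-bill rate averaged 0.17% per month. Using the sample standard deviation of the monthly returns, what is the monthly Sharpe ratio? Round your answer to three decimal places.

0.081

Mean return r̄ = 2.40 / 7 = 0.3429%
Sample std dev = √[27.5171 / 6] = 2.1415%
Sharpe = (r̄ − rf) / σ = (0.3429 − 0.17) / 2.1415 = 0.1729 / 2.1415 = 0.0807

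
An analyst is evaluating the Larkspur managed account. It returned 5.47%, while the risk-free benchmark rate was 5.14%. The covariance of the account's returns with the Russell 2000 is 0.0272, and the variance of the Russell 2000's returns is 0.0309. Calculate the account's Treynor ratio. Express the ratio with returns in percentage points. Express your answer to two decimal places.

0.37

β = Cov / Var = 0.0272 / 0.0309 = 0.8803
Treynor = (Rp − Rf) / β = (5.47% − 5.14%) / 0.8803 = 0.33 / 0.8803 = 0.3749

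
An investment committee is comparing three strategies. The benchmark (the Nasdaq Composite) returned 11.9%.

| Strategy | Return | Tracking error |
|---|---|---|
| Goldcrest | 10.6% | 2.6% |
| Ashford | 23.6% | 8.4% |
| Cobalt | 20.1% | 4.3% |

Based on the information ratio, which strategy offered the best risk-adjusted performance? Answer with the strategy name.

Goldcrest: IR = (10.6% − 11.9%) / 2.6% = -0.500
Ashford: IR = (23.6% − 11.9%) / 8.4% = 1.393
Cobalt: IR = (20.1% − 11.9%) / 4.3% = 1.907
Highest: Cobalt (1.907).

Cobalt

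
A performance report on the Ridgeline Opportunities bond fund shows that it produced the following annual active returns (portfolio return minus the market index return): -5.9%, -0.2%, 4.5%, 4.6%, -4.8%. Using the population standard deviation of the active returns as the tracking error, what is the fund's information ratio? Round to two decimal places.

r̄ = (-5.9 − 0.2 + 4.5 + 4.6 − 4.8) / 5 = -1.80 / 5 = -0.3600%
Population std dev = √[98.6520 / 5] = 4.4419%
IR = r̄ / tracking error = -0.3600 / 4.4419 = -0.0810

-0.08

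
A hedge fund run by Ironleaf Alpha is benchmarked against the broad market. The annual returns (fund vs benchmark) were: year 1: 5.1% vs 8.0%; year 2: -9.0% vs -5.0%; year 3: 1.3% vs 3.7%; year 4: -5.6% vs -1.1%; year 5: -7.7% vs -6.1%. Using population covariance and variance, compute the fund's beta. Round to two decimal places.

1.01

r̄p = -3.1800%,  r̄m = -0.1000%
Cov = Σ(rp − r̄p)(rm − r̄m) / 5 = 28.4300
Var(rm) = Σ(rm − r̄m)² / 5 = 28.2120
β = Cov / Var = 28.4300 / 28.2120 = 1.0077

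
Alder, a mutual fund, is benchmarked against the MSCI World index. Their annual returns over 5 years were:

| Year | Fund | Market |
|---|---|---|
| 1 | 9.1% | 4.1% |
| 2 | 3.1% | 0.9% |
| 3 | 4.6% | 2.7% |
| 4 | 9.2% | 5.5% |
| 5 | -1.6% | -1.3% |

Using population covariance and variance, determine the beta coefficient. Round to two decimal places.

r̄p = 4.8800%,  r̄m = 2.3800%
Cov = Σ(rp − r̄p)(rm − r̄m) / 5 = 9.4256
Var(rm) = Σ(rm − r̄m)² / 5 = 5.7056
β = Cov / Var = 9.4256 / 5.7056 = 1.6520

1.65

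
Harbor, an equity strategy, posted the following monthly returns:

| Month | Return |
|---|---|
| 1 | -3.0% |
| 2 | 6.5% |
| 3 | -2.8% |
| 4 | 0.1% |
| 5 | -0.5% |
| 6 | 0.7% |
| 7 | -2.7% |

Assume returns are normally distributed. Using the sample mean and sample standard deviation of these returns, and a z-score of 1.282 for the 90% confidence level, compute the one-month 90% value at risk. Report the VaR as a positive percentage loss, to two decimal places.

r̄ = (-3 + 6.5 − 2.8 + 0.1 − 0.5 + 0.7 − 2.7) / 7 = -1.70 / 7 = -0.2429%
Sample σ = √[Σ(r − r̄)² / 6] = √[66.7171 / 6] = √11.1195 = 3.3346%
VaR = −(r̄ − z·σ) = −(-0.2429 − 1.282 × 3.3346) = −(-4.5179) = 4.5179%

4.52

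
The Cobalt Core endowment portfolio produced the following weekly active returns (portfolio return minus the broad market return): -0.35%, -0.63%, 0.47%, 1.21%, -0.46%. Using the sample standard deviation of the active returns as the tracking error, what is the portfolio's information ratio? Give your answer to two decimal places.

μ = (-0.35 − 0.63 + 0.47 + 1.21 − 0.46) / 5 = 0.240 / 5 = 0.0480%
Sample σ = √[Σ(r − μ)² / 4] = √[2.4045 / 4] = √0.6011 = 0.7753%
IR = μ / tracking error = 0.0480 / 0.7753 = 0.0619

0.06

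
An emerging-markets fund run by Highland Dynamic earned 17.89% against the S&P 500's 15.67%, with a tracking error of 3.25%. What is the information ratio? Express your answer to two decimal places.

0.68

IR = (Rp − Rb) / TE = (17.89% − 15.67%) / 3.25% = 2.22% / 3.25% = 0.6831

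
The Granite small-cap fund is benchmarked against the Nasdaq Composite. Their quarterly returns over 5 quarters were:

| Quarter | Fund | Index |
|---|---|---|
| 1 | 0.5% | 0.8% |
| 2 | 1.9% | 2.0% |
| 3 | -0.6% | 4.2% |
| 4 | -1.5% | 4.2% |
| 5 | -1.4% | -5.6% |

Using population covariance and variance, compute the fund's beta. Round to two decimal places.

0.07

r̄p = -0.2200%,  r̄m = 1.1200%
Cov = Σ(rp − r̄p)(rm − r̄m) / 5 = 0.8904
Var(rm) = Σ(rm − r̄m)² / 5 = 13.0016
β = Cov / Var = 0.8904 / 13.0016 = 0.0685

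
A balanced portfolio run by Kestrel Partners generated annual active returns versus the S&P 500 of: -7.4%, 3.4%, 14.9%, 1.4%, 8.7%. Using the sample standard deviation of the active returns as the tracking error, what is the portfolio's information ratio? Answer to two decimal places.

Mean return r̄ = 21.00 / 5 = 4.2000%
Σ(r − r̄)² = 277.7800; sample σ = √(277.7800/4) = 8.3334%
IR = r̄ / tracking error = 4.2000 / 8.3334 = 0.5040

0.50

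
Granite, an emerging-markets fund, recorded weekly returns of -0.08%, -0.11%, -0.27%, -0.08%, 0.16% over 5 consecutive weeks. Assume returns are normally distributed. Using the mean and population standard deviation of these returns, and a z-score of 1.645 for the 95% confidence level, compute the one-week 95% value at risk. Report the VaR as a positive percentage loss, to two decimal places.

0.30

Mean return r̄ = -0.380 / 5 = -0.0760%
Σ(r − r̄)² = (-0.08 − (-0.0760))² + (-0.11 − (-0.0760))² + … = 0.0945
population σ = √(0.0945 / 5) = √0.0189 = 0.1375%
VaR = −(r̄ − z·σ) = −(-0.0760 − 1.645 × 0.1375) = −(-0.3022) = 0.3022%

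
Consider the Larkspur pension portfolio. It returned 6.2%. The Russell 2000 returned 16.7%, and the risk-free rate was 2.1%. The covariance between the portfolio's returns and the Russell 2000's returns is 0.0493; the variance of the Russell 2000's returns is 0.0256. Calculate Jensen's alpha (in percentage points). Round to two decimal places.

-24.02

β = Cov / Var = 0.0493 / 0.0256 = 1.9258
E[R] = Rf + β(Rm − Rf) = 2.1% + 1.9258 × (16.7% − 2.1%) = 30.2167%
α = Rp − E[R] = 6.2% − 30.2167% = -24.0167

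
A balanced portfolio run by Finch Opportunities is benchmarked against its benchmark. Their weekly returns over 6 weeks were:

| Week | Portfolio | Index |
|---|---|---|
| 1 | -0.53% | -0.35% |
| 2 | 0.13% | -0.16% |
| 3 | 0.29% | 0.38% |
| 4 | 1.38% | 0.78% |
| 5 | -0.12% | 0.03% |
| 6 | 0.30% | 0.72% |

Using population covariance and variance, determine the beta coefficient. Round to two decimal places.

r̄p = 0.2417%,  r̄m = 0.2333%
Cov = Σ(rp − r̄p)(rm − r̄m) / 6 = 0.2042
Var(rm) = Σ(rm − r̄m)² / 6 = 0.1823
β = Cov / Var = 0.2042 / 0.1823 = 1.1201

1.12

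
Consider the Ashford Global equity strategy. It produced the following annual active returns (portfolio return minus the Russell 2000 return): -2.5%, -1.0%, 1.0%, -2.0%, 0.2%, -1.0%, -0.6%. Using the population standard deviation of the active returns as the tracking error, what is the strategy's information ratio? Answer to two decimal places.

r̄ = (-2.5 − 1 + 1 − 2 + 0.2 − 1 − 0.6) / 7 = -5.90 / 7 = -0.8429%
Population std dev = √[8.6771 / 7] = 1.1134%
IR = r̄ / tracking error = -0.8429 / 1.1134 = -0.7571

-0.76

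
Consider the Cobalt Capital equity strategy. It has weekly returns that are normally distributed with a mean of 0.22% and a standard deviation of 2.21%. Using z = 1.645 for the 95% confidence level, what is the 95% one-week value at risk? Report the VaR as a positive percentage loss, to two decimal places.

3.42

VaR (as % loss) = −(μ − z·σ) = −(0.22% − 1.645 × 2.21%) = −(-3.41545%) = 3.41545%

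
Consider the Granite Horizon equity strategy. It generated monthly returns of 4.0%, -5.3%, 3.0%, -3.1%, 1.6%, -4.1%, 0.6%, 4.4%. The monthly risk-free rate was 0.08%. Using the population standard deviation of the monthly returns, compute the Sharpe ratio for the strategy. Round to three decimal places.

r̄ = (4 − 5.3 + 3 − 3.1 + 1.6 − 4.1 + 0.6 + 4.4) / 8 = 0.1375%
Σ(r − r̄)² = 101.6388; population σ = √(101.6388/8) = 3.5644%
Sharpe = (r̄ − rf) / σ = (0.1375 − 0.08) / 3.5644 = 0.0575 / 3.5644 = 0.0161

0.016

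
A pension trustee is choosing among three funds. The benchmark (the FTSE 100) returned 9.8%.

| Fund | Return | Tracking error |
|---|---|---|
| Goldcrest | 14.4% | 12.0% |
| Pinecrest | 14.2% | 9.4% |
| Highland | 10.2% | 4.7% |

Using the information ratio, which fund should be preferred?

Pinecrest

Goldcrest: IR = (14.4% − 9.8%) / 12.0% = 0.383
Pinecrest: IR = (14.2% − 9.8%) / 9.4% = 0.468
Highland: IR = (10.2% − 9.8%) / 4.7% = 0.085
Highest: Pinecrest (0.468).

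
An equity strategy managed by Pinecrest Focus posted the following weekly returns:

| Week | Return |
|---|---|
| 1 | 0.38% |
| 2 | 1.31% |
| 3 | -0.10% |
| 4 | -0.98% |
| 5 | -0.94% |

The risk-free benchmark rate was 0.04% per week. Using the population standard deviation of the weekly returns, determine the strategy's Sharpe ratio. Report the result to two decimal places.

-0.12

Mean return r̄ = -0.330 / 5 = -0.0660%
Population std dev = √[3.6927 / 5] = 0.8594%
Sharpe = (r̄ − rf) / σ = (-0.0660 − 0.04) / 0.8594 = -0.1060 / 0.8594 = -0.1233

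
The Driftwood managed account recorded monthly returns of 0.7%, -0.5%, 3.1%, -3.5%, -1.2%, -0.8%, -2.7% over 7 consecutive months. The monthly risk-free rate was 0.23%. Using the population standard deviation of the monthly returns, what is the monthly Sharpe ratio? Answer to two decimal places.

r̄ = (0.7 − 0.5 + 3.1 − 3.5 − 1.2 − 0.8 − 2.7) / 7 = -0.7000%
Σ(r − r̄)² = (0.7 − (-0.7000))² + (-0.5 − (-0.7000))² + (3.1 − (-0.7000))² + … = 28.5400
σ = √[28.5400 / 7] = 2.0192%
Sharpe = (r̄ − rf) / σ = (-0.7000 − 0.23) / 2.0192 = -0.9300 / 2.0192 = -0.4606

-0.46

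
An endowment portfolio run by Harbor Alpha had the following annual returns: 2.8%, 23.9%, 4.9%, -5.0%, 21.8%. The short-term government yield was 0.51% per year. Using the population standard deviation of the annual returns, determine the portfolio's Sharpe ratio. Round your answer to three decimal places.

0.814

Mean return r̄ = 48.40 / 5 = 9.6800%
Population std dev = √[634.7880 / 5] = 11.2675%
Sharpe = (r̄ − rf) / σ = (9.6800 − 0.51) / 11.2675 = 9.1700 / 11.2675 = 0.8138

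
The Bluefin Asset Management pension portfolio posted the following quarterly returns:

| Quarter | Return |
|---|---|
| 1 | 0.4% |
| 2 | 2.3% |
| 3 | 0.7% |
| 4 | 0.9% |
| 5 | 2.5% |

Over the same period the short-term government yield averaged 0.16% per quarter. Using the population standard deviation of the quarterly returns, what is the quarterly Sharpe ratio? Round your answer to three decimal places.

Mean return μ = 6.80 / 5 = 1.3600%
Σ(r − μ)² = (0.4 − 1.3600)² + (2.3 − 1.3600)² + (0.7 − 1.3600)² + … = 3.7520
population σ = √(3.7520 / 5) = √0.7504 = 0.8663%
Sharpe = (μ − rf) / σ = (1.3600 − 0.16) / 0.8663 = 1.2000 / 0.8663 = 1.3852

1.385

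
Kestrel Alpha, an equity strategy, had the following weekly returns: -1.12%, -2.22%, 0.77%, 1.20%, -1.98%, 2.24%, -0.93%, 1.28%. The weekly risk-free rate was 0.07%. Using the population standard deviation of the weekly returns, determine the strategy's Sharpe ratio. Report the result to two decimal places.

r̄ = (-1.12 − 2.22 + 0.77 + 1.2 − 1.98 + 2.24 − 0.93 + 1.28) / 8 = -0.0950%
Population σ = √[Σ(r − r̄)² / 8] = √[19.5848 / 8] = √2.4481 = 1.5646%
Sharpe = (r̄ − rf) / σ = (-0.0950 − 0.07) / 1.5646 = -0.1650 / 1.5646 = -0.1055

-0.11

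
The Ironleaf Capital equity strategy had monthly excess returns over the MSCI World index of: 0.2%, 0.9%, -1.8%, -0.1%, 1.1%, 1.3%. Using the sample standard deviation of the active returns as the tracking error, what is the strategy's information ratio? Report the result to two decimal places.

Mean return r̄ = 1.60 / 6 = 0.2667%
Σ(r − r̄)² = (0.2 − 0.2667)² + (0.9 − 0.2667)² + (-1.8 − 0.2667)² + … = 6.5733
σ = √[6.5733 / 5] = 1.1466%
IR = r̄ / tracking error = 0.2667 / 1.1466 = 0.2326

0.23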